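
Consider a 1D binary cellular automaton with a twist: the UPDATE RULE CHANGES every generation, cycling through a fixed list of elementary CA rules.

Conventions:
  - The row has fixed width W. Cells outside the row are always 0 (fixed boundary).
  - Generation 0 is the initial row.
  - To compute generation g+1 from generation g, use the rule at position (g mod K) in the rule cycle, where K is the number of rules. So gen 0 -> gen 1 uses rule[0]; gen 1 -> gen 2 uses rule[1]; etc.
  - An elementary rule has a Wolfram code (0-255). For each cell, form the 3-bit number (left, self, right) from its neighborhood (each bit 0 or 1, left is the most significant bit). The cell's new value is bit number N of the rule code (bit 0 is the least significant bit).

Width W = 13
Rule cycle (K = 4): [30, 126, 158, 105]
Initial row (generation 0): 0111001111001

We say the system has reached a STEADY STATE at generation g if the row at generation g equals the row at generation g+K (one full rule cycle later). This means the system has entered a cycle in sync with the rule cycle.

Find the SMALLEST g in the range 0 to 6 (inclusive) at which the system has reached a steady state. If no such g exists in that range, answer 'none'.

Answer: none

Derivation:
Gen 0: 0111001111001
Gen 1 (rule 30): 1100111000111
Gen 2 (rule 126): 1111101101101
Gen 3 (rule 158): 1111001001001
Gen 4 (rule 105): 1001000000000
Gen 5 (rule 30): 1111100000000
Gen 6 (rule 126): 1000110000000
Gen 7 (rule 158): 1101101000000
Gen 8 (rule 105): 1111110011111
Gen 9 (rule 30): 1000001110000
Gen 10 (rule 126): 1100011011000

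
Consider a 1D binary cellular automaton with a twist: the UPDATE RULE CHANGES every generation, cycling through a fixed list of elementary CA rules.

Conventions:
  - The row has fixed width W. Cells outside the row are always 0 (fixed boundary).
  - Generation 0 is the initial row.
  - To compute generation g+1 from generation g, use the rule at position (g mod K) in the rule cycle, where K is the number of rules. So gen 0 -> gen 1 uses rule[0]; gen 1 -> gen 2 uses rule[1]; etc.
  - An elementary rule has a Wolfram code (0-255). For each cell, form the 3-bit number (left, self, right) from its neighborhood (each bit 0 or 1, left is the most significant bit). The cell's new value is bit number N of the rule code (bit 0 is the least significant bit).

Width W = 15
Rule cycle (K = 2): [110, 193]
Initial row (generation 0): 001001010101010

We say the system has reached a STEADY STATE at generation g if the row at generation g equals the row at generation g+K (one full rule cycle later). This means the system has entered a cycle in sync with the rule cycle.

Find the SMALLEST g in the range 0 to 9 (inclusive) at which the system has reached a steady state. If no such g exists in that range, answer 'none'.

Answer: 7

Derivation:
Gen 0: 001001010101010
Gen 1 (rule 110): 011011111111110
Gen 2 (rule 193): 001001111111110
Gen 3 (rule 110): 011011000000010
Gen 4 (rule 193): 001001011111000
Gen 5 (rule 110): 011011110001000
Gen 6 (rule 193): 001001110100011
Gen 7 (rule 110): 011011011100111
Gen 8 (rule 193): 001001001100011
Gen 9 (rule 110): 011011011100111
Gen 10 (rule 193): 001001001100011
Gen 11 (rule 110): 011011011100111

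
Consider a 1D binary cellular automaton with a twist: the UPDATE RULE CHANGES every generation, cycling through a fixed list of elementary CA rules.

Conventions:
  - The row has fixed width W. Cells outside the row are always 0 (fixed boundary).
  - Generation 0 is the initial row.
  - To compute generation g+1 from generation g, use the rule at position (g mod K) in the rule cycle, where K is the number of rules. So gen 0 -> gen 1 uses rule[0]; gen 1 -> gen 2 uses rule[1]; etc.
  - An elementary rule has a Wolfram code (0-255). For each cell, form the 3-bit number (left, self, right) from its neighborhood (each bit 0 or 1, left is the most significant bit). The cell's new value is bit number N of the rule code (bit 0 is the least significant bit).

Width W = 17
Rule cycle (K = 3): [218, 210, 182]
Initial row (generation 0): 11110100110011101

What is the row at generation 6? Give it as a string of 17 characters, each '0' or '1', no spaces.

Gen 0: 11110100110011101
Gen 1 (rule 218): 11110011111111100
Gen 2 (rule 210): 01111101111111110
Gen 3 (rule 182): 10111010111111101
Gen 4 (rule 218): 00111000111111100
Gen 5 (rule 210): 01011101011111110
Gen 6 (rule 182): 11101011101111101

Answer: 11101011101111101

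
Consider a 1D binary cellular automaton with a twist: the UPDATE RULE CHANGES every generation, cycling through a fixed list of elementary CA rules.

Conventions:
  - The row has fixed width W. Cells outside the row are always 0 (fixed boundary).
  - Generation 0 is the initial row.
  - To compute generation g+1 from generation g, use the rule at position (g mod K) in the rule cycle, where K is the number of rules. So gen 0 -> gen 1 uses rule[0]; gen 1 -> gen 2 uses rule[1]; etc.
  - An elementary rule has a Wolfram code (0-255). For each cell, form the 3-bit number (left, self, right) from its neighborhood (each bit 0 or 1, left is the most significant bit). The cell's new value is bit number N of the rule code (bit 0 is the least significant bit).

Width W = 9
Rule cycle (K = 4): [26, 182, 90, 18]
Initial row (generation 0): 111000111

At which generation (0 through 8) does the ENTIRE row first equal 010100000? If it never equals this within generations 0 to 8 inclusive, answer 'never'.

Gen 0: 111000111
Gen 1 (rule 26): 100101100
Gen 2 (rule 182): 111110010
Gen 3 (rule 90): 100011101
Gen 4 (rule 18): 010100000
Gen 5 (rule 26): 100010000
Gen 6 (rule 182): 110111000
Gen 7 (rule 90): 110101100
Gen 8 (rule 18): 000000010

Answer: 4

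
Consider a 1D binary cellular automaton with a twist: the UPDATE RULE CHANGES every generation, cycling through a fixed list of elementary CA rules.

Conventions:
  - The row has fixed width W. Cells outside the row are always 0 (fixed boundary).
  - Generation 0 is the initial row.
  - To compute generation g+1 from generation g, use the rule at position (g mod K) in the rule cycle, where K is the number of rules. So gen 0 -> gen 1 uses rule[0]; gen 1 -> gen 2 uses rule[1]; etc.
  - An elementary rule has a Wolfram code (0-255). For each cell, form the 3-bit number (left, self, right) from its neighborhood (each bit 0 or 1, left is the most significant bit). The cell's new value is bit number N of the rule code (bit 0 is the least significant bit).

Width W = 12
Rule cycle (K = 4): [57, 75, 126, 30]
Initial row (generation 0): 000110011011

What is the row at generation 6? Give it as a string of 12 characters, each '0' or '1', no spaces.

Answer: 100111000101

Derivation:
Gen 0: 000110011011
Gen 1 (rule 57): 110101010110
Gen 2 (rule 75): 110000000110
Gen 3 (rule 126): 111000001111
Gen 4 (rule 30): 100100011000
Gen 5 (rule 57): 010011010111
Gen 6 (rule 75): 100111000101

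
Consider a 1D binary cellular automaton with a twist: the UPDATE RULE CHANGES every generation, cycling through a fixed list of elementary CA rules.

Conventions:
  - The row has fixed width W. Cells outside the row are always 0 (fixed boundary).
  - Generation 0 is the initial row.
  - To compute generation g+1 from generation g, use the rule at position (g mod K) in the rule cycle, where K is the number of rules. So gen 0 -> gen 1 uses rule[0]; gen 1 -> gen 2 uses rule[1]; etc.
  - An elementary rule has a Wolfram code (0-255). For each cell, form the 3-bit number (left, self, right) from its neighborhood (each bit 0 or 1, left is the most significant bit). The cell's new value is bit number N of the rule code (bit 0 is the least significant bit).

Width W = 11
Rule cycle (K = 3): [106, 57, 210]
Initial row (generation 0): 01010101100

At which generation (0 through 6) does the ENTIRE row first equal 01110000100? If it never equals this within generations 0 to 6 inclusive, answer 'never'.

Gen 0: 01010101100
Gen 1 (rule 106): 10101011100
Gen 2 (rule 57): 01010110011
Gen 3 (rule 210): 10000011101
Gen 4 (rule 106): 00000110110
Gen 5 (rule 57): 11110101101
Gen 6 (rule 210): 01110000100

Answer: 6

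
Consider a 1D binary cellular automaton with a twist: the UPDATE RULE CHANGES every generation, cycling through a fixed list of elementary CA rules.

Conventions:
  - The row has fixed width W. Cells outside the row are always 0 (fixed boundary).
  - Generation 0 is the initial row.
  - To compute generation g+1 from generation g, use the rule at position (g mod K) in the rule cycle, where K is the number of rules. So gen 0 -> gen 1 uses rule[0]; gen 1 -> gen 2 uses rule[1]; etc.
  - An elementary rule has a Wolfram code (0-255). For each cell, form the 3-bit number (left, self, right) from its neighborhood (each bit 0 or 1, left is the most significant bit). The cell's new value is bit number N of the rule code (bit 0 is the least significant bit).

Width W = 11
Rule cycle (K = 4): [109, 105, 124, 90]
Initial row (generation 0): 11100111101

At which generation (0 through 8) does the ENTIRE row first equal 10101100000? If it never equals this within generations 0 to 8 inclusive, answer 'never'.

Gen 0: 11100111101
Gen 1 (rule 109): 10100100111
Gen 2 (rule 105): 01000000101
Gen 3 (rule 124): 01100000111
Gen 4 (rule 90): 11110001101
Gen 5 (rule 109): 10010101111
Gen 6 (rule 105): 00001011001
Gen 7 (rule 124): 00001111101
Gen 8 (rule 90): 00011000100

Answer: never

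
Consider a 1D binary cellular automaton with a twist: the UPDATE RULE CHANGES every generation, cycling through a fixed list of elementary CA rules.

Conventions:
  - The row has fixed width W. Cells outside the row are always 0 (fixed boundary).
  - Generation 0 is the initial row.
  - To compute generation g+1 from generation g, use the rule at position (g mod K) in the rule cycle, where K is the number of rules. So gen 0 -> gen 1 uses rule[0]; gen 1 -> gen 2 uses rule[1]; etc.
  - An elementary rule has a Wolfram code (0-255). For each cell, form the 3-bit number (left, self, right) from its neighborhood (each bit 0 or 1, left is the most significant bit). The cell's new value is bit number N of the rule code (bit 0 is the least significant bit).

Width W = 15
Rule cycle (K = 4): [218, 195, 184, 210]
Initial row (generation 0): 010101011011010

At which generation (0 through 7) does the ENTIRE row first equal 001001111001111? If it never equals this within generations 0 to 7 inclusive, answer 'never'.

Answer: never

Derivation:
Gen 0: 010101011011010
Gen 1 (rule 218): 100000011011001
Gen 2 (rule 195): 001111101001010
Gen 3 (rule 184): 001111010100101
Gen 4 (rule 210): 010111000011000
Gen 5 (rule 218): 100111100111100
Gen 6 (rule 195): 001011101011101
Gen 7 (rule 184): 000111010111010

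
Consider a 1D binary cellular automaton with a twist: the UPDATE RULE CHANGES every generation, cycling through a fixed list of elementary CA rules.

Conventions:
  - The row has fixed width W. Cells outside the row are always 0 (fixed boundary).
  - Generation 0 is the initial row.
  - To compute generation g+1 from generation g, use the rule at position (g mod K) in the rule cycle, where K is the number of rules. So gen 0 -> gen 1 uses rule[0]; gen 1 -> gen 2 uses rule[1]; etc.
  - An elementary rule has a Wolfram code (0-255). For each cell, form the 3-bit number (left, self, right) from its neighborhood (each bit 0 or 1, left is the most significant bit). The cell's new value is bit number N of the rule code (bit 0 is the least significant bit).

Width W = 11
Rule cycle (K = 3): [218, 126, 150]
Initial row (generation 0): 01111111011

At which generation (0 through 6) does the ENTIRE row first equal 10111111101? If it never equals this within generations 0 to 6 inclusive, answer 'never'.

Answer: 5

Derivation:
Gen 0: 01111111011
Gen 1 (rule 218): 11111111011
Gen 2 (rule 126): 10000001111
Gen 3 (rule 150): 11000010110
Gen 4 (rule 218): 11100100111
Gen 5 (rule 126): 10111111101
Gen 6 (rule 150): 10011111001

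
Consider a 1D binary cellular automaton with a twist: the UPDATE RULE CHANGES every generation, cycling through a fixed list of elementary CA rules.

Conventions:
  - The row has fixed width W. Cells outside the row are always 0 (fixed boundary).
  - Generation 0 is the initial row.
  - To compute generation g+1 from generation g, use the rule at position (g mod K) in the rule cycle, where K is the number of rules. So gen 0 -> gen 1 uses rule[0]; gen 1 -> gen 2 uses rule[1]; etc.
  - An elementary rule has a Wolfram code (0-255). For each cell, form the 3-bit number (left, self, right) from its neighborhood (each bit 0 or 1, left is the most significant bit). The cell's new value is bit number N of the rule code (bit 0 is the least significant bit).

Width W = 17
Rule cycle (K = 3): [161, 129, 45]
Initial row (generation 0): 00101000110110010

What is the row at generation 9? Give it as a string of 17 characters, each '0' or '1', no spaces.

Answer: 11111110100001101

Derivation:
Gen 0: 00101000110110010
Gen 1 (rule 161): 10010010001000000
Gen 2 (rule 129): 00000000100011111
Gen 3 (rule 45): 11111110101010000
Gen 4 (rule 161): 01111101010100111
Gen 5 (rule 129): 00111000000000010
Gen 6 (rule 45): 10100011111111010
Gen 7 (rule 161): 01001001111110100
Gen 8 (rule 129): 00000000111100001
Gen 9 (rule 45): 11111110100001101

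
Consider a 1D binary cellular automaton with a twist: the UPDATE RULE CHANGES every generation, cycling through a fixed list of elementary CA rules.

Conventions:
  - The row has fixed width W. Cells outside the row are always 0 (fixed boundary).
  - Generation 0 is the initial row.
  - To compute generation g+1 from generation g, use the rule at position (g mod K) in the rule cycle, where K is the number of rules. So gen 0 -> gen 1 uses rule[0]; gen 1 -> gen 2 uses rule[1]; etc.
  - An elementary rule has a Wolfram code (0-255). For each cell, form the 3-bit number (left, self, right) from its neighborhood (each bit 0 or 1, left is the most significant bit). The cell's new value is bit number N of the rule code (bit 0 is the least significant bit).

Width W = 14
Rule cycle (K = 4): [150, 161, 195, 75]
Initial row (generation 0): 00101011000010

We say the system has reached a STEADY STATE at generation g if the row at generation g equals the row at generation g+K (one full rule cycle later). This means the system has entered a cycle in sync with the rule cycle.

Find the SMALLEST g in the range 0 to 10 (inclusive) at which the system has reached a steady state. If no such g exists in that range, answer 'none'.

Gen 0: 00101011000010
Gen 1 (rule 150): 01101000100111
Gen 2 (rule 161): 00010010000010
Gen 3 (rule 195): 11100100111100
Gen 4 (rule 75): 10101001100101
Gen 5 (rule 150): 10101110011101
Gen 6 (rule 161): 01010100001010
Gen 7 (rule 195): 10000001110000
Gen 8 (rule 75): 00111111010111
Gen 9 (rule 150): 01011110010010
Gen 10 (rule 161): 00101100000000
Gen 11 (rule 195): 11000101111111
Gen 12 (rule 75): 11011001000001
Gen 13 (rule 150): 00000111100011
Gen 14 (rule 161): 11110011001000

Answer: none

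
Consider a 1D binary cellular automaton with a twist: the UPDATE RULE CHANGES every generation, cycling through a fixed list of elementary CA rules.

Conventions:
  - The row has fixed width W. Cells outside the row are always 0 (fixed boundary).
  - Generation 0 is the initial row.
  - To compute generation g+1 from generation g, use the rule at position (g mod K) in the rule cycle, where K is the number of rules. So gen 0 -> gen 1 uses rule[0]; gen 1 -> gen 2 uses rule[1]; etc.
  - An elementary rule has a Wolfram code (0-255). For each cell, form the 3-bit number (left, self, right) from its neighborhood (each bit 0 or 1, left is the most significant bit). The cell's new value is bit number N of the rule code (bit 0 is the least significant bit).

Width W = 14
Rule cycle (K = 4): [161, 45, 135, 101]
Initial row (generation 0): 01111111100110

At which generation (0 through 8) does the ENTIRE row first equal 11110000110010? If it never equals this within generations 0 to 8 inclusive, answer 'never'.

Gen 0: 01111111100110
Gen 1 (rule 161): 00111111000000
Gen 2 (rule 45): 10100000011111
Gen 3 (rule 135): 10101111101110
Gen 4 (rule 101): 11110000110010
Gen 5 (rule 161): 01100110000000
Gen 6 (rule 45): 01000100111111
Gen 7 (rule 135): 11011101011110
Gen 8 (rule 101): 01100111100010

Answer: 4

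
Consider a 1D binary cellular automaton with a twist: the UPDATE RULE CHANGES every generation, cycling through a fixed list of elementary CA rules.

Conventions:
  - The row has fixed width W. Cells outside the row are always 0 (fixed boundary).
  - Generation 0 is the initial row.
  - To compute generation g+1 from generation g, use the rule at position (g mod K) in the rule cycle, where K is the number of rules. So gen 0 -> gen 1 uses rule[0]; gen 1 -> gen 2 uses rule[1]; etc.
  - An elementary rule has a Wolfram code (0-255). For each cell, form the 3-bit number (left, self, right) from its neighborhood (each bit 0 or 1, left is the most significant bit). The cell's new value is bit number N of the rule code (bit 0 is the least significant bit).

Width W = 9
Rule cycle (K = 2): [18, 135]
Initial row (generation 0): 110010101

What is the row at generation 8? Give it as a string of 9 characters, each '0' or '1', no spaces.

Answer: 111111111

Derivation:
Gen 0: 110010101
Gen 1 (rule 18): 001100000
Gen 2 (rule 135): 110001111
Gen 3 (rule 18): 001010000
Gen 4 (rule 135): 111010111
Gen 5 (rule 18): 000000000
Gen 6 (rule 135): 111111111
Gen 7 (rule 18): 000000000
Gen 8 (rule 135): 111111111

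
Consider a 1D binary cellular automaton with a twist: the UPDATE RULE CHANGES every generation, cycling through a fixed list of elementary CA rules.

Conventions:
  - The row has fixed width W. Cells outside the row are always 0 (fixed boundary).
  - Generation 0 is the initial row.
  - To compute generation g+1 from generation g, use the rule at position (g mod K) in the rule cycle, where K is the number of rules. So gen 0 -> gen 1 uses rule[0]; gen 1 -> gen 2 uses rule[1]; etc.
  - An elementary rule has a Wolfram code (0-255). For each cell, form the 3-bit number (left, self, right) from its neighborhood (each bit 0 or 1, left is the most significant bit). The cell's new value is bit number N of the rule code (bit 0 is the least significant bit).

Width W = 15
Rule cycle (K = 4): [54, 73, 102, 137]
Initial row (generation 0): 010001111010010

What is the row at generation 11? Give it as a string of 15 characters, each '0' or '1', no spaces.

Answer: 111000000000011

Derivation:
Gen 0: 010001111010010
Gen 1 (rule 54): 111010000111111
Gen 2 (rule 73): 101000110100001
Gen 3 (rule 102): 111001011100011
Gen 4 (rule 137): 110000011001010
Gen 5 (rule 54): 001000100111111
Gen 6 (rule 73): 100010000100001
Gen 7 (rule 102): 100110001100011
Gen 8 (rule 137): 000100101001010
Gen 9 (rule 54): 001111111111111
Gen 10 (rule 73): 101000000000001
Gen 11 (rule 102): 111000000000011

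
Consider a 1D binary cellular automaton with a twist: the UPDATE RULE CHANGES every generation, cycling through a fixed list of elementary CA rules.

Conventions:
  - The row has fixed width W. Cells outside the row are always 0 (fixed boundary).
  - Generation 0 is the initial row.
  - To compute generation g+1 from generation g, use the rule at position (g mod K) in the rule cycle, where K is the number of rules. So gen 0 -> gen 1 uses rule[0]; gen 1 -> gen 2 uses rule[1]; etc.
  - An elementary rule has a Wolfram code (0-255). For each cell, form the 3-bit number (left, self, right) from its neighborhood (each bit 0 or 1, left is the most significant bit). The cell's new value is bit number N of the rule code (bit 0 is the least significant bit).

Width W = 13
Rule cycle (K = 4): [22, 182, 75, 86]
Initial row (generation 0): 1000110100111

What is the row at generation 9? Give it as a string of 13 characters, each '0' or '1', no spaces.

Gen 0: 1000110100111
Gen 1 (rule 22): 1101000111000
Gen 2 (rule 182): 0011101010100
Gen 3 (rule 75): 1110100000001
Gen 4 (rule 86): 0010110000011
Gen 5 (rule 22): 0110001000100
Gen 6 (rule 182): 1001011101110
Gen 7 (rule 75): 0010010101010
Gen 8 (rule 86): 0111110101011
Gen 9 (rule 22): 1000000101000

Answer: 1000000101000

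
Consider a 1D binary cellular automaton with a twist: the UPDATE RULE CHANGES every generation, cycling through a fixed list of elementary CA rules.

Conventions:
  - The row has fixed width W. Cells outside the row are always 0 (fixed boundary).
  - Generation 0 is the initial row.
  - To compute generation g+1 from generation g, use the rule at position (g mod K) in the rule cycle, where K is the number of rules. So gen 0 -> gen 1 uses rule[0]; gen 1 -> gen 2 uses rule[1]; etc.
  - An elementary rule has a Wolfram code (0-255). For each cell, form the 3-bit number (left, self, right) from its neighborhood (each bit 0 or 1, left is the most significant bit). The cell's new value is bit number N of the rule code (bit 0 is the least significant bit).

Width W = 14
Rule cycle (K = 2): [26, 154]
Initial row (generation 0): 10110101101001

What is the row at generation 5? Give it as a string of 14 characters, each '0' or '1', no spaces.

Answer: 10010001100010

Derivation:
Gen 0: 10110101101001
Gen 1 (rule 26): 00100001000110
Gen 2 (rule 154): 01010010101101
Gen 3 (rule 26): 10001100001000
Gen 4 (rule 154): 01011010010100
Gen 5 (rule 26): 10010001100010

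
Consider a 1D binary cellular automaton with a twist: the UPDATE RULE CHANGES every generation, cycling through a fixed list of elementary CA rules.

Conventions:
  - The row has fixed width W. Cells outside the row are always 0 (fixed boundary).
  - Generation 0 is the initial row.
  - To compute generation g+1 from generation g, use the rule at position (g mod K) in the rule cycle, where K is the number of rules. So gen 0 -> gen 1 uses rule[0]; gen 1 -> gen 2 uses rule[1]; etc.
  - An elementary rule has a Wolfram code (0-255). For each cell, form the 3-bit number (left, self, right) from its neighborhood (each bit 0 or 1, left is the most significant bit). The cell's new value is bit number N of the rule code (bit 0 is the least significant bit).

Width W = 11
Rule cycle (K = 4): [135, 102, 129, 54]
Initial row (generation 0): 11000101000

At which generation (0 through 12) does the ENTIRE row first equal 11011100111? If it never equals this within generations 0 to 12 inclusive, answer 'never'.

Gen 0: 11000101000
Gen 1 (rule 135): 00011101011
Gen 2 (rule 102): 00100111101
Gen 3 (rule 129): 10000011000
Gen 4 (rule 54): 11000100100
Gen 5 (rule 135): 00011101101
Gen 6 (rule 102): 00100110111
Gen 7 (rule 129): 10000000010
Gen 8 (rule 54): 11000000111
Gen 9 (rule 135): 00011111010
Gen 10 (rule 102): 00100001110
Gen 11 (rule 129): 10001100100
Gen 12 (rule 54): 11010011110

Answer: never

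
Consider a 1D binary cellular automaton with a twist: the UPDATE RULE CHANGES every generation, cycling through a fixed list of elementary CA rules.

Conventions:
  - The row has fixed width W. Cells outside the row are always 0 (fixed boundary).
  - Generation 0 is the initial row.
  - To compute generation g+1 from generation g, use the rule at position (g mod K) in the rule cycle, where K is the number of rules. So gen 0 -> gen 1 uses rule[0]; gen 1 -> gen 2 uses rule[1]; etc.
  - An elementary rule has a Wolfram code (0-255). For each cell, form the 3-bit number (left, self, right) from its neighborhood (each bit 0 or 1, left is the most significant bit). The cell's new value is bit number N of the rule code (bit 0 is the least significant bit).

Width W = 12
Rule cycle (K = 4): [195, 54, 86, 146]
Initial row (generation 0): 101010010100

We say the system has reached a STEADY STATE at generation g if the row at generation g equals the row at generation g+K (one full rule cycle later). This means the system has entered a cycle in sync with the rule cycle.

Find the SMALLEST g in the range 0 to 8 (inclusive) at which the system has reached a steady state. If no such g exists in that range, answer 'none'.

Answer: none

Derivation:
Gen 0: 101010010100
Gen 1 (rule 195): 000000100001
Gen 2 (rule 54): 000001110011
Gen 3 (rule 86): 000010011101
Gen 4 (rule 146): 000101101000
Gen 5 (rule 195): 111000100011
Gen 6 (rule 54): 000101110100
Gen 7 (rule 86): 001100010110
Gen 8 (rule 146): 010010100001
Gen 9 (rule 195): 100100001110
Gen 10 (rule 54): 111110010001
Gen 11 (rule 86): 000011111011
Gen 12 (rule 146): 000101110000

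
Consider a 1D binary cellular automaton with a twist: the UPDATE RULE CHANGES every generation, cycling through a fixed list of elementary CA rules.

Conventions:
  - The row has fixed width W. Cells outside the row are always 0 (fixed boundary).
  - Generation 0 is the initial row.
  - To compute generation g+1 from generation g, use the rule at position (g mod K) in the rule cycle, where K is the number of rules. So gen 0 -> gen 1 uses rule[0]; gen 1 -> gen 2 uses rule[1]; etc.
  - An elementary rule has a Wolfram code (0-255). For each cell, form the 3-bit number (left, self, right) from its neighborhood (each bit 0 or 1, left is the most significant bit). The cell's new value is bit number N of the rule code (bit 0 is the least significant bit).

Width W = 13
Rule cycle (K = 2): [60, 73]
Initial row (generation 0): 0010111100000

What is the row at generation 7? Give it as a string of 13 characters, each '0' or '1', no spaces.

Gen 0: 0010111100000
Gen 1 (rule 60): 0011100010000
Gen 2 (rule 73): 1010101000111
Gen 3 (rule 60): 1111111100100
Gen 4 (rule 73): 1000000100001
Gen 5 (rule 60): 1100000110001
Gen 6 (rule 73): 1101110110100
Gen 7 (rule 60): 1011001101110

Answer: 1011001101110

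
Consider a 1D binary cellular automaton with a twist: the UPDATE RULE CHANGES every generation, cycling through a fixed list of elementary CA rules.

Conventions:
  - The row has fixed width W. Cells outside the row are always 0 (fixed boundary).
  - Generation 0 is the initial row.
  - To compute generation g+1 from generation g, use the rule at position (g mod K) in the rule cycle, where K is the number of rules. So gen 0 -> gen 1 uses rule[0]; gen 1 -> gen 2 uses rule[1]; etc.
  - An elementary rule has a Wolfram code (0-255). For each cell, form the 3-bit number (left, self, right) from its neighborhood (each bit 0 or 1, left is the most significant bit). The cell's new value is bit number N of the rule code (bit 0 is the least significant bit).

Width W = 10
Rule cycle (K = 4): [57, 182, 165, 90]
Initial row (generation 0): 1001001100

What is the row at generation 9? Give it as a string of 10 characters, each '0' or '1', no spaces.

Gen 0: 1001001100
Gen 1 (rule 57): 0100101011
Gen 2 (rule 182): 1111111100
Gen 3 (rule 165): 0111111001
Gen 4 (rule 90): 1100001110
Gen 5 (rule 57): 1011101001
Gen 6 (rule 182): 1101011111
Gen 7 (rule 165): 0011101110
Gen 8 (rule 90): 0110101011
Gen 9 (rule 57): 0101010110

Answer: 0101010110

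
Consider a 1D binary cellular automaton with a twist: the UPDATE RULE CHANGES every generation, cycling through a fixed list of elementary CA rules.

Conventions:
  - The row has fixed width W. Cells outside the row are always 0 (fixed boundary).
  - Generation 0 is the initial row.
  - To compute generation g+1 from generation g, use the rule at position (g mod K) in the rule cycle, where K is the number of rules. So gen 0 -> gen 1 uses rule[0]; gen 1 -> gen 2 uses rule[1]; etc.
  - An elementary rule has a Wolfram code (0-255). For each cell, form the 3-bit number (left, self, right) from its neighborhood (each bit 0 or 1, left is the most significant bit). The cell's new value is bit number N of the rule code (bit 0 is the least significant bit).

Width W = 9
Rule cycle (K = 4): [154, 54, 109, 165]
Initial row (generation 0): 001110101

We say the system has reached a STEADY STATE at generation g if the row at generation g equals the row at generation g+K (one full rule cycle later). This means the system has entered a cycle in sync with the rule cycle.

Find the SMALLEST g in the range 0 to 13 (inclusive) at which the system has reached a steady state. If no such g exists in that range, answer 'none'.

Answer: 11

Derivation:
Gen 0: 001110101
Gen 1 (rule 154): 011100000
Gen 2 (rule 54): 100010000
Gen 3 (rule 109): 101010111
Gen 4 (rule 165): 111111010
Gen 5 (rule 154): 111110001
Gen 6 (rule 54): 000001011
Gen 7 (rule 109): 111101111
Gen 8 (rule 165): 011010110
Gen 9 (rule 154): 110000101
Gen 10 (rule 54): 001001111
Gen 11 (rule 109): 101001001
Gen 12 (rule 165): 111001001
Gen 13 (rule 154): 110110110
Gen 14 (rule 54): 001001001
Gen 15 (rule 109): 101001001
Gen 16 (rule 165): 111001001
Gen 17 (rule 154): 110110110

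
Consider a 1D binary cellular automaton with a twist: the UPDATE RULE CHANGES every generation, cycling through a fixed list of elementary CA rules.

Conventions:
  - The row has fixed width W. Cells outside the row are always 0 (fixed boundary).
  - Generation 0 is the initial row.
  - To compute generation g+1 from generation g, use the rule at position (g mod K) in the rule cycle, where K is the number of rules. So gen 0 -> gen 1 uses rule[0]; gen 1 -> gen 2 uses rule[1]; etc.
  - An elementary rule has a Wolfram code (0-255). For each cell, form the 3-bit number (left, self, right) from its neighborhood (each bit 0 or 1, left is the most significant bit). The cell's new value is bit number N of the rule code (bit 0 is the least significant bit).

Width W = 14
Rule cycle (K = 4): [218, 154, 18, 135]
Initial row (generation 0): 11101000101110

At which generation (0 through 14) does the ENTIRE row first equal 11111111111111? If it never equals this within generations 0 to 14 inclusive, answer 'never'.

Gen 0: 11101000101110
Gen 1 (rule 218): 11100101001111
Gen 2 (rule 154): 11011000111110
Gen 3 (rule 18): 00000101000001
Gen 4 (rule 135): 11111101011111
Gen 5 (rule 218): 11111100011111
Gen 6 (rule 154): 11111010111110
Gen 7 (rule 18): 00000000000001
Gen 8 (rule 135): 11111111111111
Gen 9 (rule 218): 11111111111111
Gen 10 (rule 154): 11111111111110
Gen 11 (rule 18): 00000000000001
Gen 12 (rule 135): 11111111111111
Gen 13 (rule 218): 11111111111111
Gen 14 (rule 154): 11111111111110

Answer: 8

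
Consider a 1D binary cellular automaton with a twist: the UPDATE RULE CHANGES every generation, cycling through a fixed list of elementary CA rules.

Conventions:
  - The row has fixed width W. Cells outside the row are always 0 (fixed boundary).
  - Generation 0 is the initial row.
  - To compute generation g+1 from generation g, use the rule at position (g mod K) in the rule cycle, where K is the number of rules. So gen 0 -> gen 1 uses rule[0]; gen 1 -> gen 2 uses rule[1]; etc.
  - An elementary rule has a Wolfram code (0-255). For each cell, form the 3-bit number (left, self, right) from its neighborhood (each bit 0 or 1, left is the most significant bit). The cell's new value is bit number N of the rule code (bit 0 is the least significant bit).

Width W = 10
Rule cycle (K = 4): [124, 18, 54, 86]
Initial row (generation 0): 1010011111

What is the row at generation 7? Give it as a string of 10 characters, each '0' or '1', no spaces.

Gen 0: 1010011111
Gen 1 (rule 124): 1111010001
Gen 2 (rule 18): 0000001010
Gen 3 (rule 54): 0000011111
Gen 4 (rule 86): 0000100001
Gen 5 (rule 124): 0000110001
Gen 6 (rule 18): 0001001010
Gen 7 (rule 54): 0011111111

Answer: 0011111111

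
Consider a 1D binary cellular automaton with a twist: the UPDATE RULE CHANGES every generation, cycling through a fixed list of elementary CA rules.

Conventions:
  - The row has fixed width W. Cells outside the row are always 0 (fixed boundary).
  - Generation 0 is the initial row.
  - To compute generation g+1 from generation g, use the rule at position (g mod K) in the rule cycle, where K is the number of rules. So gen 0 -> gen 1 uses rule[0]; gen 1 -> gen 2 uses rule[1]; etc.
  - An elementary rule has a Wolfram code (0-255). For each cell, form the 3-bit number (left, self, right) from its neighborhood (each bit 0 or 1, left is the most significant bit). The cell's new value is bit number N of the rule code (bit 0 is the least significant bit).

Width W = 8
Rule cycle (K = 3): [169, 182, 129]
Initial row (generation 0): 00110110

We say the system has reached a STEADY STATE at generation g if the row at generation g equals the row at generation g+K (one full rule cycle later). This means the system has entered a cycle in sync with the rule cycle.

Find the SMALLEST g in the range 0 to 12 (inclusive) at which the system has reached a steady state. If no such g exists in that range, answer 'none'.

Gen 0: 00110110
Gen 1 (rule 169): 10101100
Gen 2 (rule 182): 11110010
Gen 3 (rule 129): 01100000
Gen 4 (rule 169): 01001111
Gen 5 (rule 182): 11110110
Gen 6 (rule 129): 01100000
Gen 7 (rule 169): 01001111
Gen 8 (rule 182): 11110110
Gen 9 (rule 129): 01100000
Gen 10 (rule 169): 01001111
Gen 11 (rule 182): 11110110
Gen 12 (rule 129): 01100000
Gen 13 (rule 169): 01001111
Gen 14 (rule 182): 11110110
Gen 15 (rule 129): 01100000

Answer: 3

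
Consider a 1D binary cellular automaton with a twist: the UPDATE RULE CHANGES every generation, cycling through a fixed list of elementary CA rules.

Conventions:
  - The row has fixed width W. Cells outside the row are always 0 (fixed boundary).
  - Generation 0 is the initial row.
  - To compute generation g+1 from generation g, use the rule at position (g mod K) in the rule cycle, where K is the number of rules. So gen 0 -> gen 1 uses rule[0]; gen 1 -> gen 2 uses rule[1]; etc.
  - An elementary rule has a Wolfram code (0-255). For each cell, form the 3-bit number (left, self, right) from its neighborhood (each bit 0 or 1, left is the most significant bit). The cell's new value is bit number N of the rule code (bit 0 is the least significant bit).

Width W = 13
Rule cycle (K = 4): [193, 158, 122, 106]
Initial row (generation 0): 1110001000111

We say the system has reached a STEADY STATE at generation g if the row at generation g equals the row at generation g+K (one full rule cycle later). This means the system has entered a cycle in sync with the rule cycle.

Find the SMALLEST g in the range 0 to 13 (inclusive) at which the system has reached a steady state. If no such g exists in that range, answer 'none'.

Answer: none

Derivation:
Gen 0: 1110001000111
Gen 1 (rule 193): 0110100010011
Gen 2 (rule 158): 1100110111110
Gen 3 (rule 122): 1111111100011
Gen 4 (rule 106): 1000000100111
Gen 5 (rule 193): 0011110000011
Gen 6 (rule 158): 0111101000110
Gen 7 (rule 122): 1100110101111
Gen 8 (rule 106): 1101111011001
Gen 9 (rule 193): 0100111001000
Gen 10 (rule 158): 1111110111100
Gen 11 (rule 122): 1000011100110
Gen 12 (rule 106): 0000110101110
Gen 13 (rule 193): 1110010000110
Gen 14 (rule 158): 1101111001101
Gen 15 (rule 122): 1111001111110
Gen 16 (rule 106): 1001011000010
Gen 17 (rule 193): 0000001011000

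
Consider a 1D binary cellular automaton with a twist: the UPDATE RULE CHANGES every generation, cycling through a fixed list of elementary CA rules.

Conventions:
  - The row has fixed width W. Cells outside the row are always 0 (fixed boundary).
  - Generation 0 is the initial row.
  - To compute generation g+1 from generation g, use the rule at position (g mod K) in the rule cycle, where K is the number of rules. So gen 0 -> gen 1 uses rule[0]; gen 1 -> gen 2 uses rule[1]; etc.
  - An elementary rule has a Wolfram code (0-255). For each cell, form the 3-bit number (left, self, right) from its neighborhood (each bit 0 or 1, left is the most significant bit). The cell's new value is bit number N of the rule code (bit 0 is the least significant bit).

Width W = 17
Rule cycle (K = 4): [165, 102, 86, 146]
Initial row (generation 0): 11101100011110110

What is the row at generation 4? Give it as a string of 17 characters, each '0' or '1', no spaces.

Answer: 00101000001010010

Derivation:
Gen 0: 11101100011110110
Gen 1 (rule 165): 01010001001101000
Gen 2 (rule 102): 11110011010111000
Gen 3 (rule 86): 00011101010001100
Gen 4 (rule 146): 00101000001010010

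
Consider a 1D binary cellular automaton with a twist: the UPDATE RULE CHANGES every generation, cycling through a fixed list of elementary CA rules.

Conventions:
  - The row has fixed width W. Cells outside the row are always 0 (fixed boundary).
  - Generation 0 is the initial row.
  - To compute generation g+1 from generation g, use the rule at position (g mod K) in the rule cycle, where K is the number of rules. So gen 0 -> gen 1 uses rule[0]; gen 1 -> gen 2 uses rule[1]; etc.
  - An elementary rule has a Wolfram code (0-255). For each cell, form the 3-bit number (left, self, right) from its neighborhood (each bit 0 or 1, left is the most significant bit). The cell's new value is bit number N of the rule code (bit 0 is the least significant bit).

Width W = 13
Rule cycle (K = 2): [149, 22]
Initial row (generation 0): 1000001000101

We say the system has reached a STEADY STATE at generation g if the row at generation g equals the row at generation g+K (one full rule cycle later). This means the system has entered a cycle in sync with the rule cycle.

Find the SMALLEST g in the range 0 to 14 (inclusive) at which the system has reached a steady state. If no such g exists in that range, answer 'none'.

Answer: 2

Derivation:
Gen 0: 1000001000101
Gen 1 (rule 149): 1111101110101
Gen 2 (rule 22): 0000000000101
Gen 3 (rule 149): 1111111110101
Gen 4 (rule 22): 0000000000101
Gen 5 (rule 149): 1111111110101
Gen 6 (rule 22): 0000000000101
Gen 7 (rule 149): 1111111110101
Gen 8 (rule 22): 0000000000101
Gen 9 (rule 149): 1111111110101
Gen 10 (rule 22): 0000000000101
Gen 11 (rule 149): 1111111110101
Gen 12 (rule 22): 0000000000101
Gen 13 (rule 149): 1111111110101
Gen 14 (rule 22): 0000000000101
Gen 15 (rule 149): 1111111110101
Gen 16 (rule 22): 0000000000101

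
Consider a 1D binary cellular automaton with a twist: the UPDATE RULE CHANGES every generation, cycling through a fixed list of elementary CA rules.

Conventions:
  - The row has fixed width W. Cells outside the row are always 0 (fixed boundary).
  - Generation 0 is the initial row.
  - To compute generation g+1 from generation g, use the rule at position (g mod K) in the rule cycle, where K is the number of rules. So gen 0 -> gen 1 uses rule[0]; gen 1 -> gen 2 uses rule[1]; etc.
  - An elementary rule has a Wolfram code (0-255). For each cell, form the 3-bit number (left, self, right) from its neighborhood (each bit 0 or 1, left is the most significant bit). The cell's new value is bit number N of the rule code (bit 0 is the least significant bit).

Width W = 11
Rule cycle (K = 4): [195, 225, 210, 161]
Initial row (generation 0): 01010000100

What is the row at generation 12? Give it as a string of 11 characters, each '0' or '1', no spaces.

Gen 0: 01010000100
Gen 1 (rule 195): 10000111001
Gen 2 (rule 225): 00110011000
Gen 3 (rule 210): 01011101100
Gen 4 (rule 161): 00101010001
Gen 5 (rule 195): 11000000110
Gen 6 (rule 225): 01011110010
Gen 7 (rule 210): 10001111101
Gen 8 (rule 161): 00100111010
Gen 9 (rule 195): 11001011000
Gen 10 (rule 225): 01000101011
Gen 11 (rule 210): 10101000001
Gen 12 (rule 161): 01010011100

Answer: 01010011100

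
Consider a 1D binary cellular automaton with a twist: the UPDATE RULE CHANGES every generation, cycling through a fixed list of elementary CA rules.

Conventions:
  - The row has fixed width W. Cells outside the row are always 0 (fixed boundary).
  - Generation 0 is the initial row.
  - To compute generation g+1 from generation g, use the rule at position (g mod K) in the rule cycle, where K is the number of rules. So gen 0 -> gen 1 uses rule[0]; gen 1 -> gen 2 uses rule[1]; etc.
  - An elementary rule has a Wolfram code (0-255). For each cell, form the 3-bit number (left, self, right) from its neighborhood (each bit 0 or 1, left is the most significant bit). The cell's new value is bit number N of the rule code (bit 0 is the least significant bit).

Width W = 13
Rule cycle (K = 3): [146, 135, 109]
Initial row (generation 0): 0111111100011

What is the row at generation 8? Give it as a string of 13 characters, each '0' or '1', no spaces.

Gen 0: 0111111100011
Gen 1 (rule 146): 1011111010100
Gen 2 (rule 135): 1001110010101
Gen 3 (rule 109): 1001010011111
Gen 4 (rule 146): 0110001101110
Gen 5 (rule 135): 1000110000100
Gen 6 (rule 109): 1010110110101
Gen 7 (rule 146): 0000000000000
Gen 8 (rule 135): 1111111111111

Answer: 1111111111111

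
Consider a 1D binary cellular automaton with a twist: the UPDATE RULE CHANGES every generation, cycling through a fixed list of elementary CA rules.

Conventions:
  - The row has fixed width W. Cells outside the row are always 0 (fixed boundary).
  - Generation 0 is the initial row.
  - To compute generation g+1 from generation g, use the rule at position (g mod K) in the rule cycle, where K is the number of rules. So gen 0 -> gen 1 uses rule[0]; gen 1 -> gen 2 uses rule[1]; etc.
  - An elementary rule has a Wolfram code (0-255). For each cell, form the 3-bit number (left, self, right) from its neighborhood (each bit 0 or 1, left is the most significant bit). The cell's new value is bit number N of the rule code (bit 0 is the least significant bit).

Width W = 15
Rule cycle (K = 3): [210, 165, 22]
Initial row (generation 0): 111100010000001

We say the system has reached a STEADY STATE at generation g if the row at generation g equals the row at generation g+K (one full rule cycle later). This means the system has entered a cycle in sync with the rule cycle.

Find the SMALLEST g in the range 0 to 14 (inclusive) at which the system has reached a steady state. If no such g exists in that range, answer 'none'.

Gen 0: 111100010000001
Gen 1 (rule 210): 011110101000010
Gen 2 (rule 165): 001101111011010
Gen 3 (rule 22): 010000000000011
Gen 4 (rule 210): 101000000000101
Gen 5 (rule 165): 111011111110111
Gen 6 (rule 22): 000000000000000
Gen 7 (rule 210): 000000000000000
Gen 8 (rule 165): 111111111111111
Gen 9 (rule 22): 000000000000000
Gen 10 (rule 210): 000000000000000
Gen 11 (rule 165): 111111111111111
Gen 12 (rule 22): 000000000000000
Gen 13 (rule 210): 000000000000000
Gen 14 (rule 165): 111111111111111
Gen 15 (rule 22): 000000000000000
Gen 16 (rule 210): 000000000000000
Gen 17 (rule 165): 111111111111111

Answer: 6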